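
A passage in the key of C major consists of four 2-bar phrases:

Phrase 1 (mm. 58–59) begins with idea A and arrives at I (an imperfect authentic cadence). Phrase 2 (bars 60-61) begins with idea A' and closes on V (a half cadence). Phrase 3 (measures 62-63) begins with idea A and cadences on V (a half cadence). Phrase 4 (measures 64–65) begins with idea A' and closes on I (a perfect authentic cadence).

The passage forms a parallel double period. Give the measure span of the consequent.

measures 62–65

In a double period the four phrases pair into a large antecedent (phrases 1–2, ending half cadence) and a large consequent (phrases 3–4, ending perfect authentic cadence). The consequent spans bars 62–65.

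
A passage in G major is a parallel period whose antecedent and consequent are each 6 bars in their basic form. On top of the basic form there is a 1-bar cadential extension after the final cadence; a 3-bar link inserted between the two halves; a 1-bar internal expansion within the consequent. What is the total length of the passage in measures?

17 measures

Basic parallel period: 6 + 6 = 12 bars.
12 (basic form) + 1 (cadential extension) + 3 (link) + 1 (internal expansion) = 17.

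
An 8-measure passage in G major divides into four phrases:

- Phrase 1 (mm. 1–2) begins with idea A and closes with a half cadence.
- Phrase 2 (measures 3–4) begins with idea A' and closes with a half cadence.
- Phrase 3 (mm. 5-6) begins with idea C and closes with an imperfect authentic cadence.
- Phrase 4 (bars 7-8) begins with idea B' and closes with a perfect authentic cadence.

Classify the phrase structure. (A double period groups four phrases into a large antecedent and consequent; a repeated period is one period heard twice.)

contrasting double period

Four phrases in two halves: the first half (mm. 1–4) ends with a half cadence, the second (measures 5–8) with a perfect authentic cadence — a large antecedent–consequent pair, i.e. a double period.
Phrase 3 begins with different material from phrase 1, making it contrasting.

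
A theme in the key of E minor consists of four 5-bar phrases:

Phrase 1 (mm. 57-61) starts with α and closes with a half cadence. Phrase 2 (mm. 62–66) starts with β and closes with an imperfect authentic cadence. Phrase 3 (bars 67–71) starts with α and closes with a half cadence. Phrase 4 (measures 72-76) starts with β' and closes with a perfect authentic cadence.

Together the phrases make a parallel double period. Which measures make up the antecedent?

In a double period the first pair of phrases (ending imperfect authentic cadence) is the large antecedent and the second pair (ending perfect authentic cadence) is the large consequent; the antecedent is measures 57–66.

measures 57–66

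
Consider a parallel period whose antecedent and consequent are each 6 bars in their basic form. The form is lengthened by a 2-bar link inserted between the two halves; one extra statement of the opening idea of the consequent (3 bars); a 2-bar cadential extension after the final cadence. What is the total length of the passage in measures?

Basic parallel period: 6 + 6 = 12 bars.
12 (basic form) + 2 (link) + 3 (extra statement) + 2 (cadential extension) = 19.

19 measures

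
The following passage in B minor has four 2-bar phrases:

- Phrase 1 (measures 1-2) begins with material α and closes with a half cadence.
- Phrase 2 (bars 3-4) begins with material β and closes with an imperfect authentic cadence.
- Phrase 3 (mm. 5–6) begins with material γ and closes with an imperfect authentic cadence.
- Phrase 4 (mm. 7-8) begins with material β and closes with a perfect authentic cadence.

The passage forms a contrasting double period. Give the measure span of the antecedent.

measures 1–4

In a double period the first pair of phrases (ending imperfect authentic cadence) is the large antecedent and the second pair (ending perfect authentic cadence) is the large consequent; the antecedent is measures 1–4.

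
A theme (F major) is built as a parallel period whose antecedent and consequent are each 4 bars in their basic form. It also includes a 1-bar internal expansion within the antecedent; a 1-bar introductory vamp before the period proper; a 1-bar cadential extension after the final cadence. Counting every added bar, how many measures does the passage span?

11 measures

Basic parallel period: 4 + 4 = 8 bars.
8 (basic form) + 1 (internal expansion) + 1 (introduction) + 1 (cadential extension) = 11.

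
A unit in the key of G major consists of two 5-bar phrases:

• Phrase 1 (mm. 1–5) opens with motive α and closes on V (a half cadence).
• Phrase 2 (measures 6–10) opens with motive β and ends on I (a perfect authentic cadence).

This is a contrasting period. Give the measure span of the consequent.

measures 6–10

The phrase ending with the weaker cadence (half cadence) is the antecedent; the one ending more conclusively (perfect authentic cadence) is the consequent. The consequent is measures 6–10.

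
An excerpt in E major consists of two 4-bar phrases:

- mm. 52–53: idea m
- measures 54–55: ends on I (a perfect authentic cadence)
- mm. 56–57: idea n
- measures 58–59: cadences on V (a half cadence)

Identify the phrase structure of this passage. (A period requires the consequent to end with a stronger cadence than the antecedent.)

The second phrase closes with a half cadence, which is not stronger than the first phrase's perfect authentic cadence; without a weak→strong cadential pair there is no antecedent–consequent relationship, so this is a phrase group rather than a period.

phrase group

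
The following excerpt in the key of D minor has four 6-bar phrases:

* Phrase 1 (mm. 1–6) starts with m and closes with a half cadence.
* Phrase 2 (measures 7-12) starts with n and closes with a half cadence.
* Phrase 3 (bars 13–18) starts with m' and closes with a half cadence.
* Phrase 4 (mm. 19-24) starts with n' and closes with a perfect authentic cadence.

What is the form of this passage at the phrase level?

Four phrases in two halves: the first half (bars 1–12) ends with a half cadence, the second (measures 13–24) with a perfect authentic cadence — a large antecedent–consequent pair, i.e. a double period.
Phrase 3 begins with the same material as phrase 1, making it parallel.

parallel double period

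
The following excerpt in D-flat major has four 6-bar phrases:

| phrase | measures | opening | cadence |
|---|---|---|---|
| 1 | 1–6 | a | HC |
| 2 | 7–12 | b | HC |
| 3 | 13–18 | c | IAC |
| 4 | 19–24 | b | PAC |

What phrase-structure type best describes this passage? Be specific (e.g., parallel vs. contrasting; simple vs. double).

contrasting double period

Four phrases in two halves: the first half (measures 1–12) ends with a half cadence, the second (measures 13-24) with a perfect authentic cadence — a large antecedent–consequent pair, i.e. a double period.
Phrase 3 begins with different material from phrase 1, making it contrasting.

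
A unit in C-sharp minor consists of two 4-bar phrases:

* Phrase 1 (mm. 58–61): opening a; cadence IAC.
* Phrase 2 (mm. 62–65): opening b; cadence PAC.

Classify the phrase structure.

contrasting period

Phrase 1 ends with an imperfect authentic cadence (weaker) and phrase 2 with a perfect authentic cadence (stronger): antecedent + consequent = a period.
The two phrases open with different material (a / b), so the period is contrasting.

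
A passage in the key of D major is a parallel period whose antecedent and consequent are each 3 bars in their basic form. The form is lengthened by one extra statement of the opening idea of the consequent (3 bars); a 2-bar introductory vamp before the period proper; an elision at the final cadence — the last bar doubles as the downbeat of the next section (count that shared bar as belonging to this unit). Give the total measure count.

Basic parallel period: 3 + 3 = 6 bars.
6 (basic form) + 3 (extra statement) + 2 (introduction) = 11.
The elision shares a bar with the next section but does not change this unit's count.

11 measures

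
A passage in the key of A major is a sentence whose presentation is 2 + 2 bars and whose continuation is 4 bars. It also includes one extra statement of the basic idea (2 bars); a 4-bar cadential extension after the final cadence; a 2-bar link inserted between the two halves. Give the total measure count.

Basic sentence: 2 + 2 + 4 = 8 bars.
8 (basic form) + 2 (extra statement) + 4 (cadential extension) + 2 (link) = 16.

16 measures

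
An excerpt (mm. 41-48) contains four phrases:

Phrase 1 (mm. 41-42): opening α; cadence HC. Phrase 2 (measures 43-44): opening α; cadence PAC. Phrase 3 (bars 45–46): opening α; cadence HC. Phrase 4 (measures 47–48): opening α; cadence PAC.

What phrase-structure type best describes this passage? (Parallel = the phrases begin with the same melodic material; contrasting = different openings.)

repeated period

The cadence pattern HC–PAC–HC–PAC is weak–strong twice, and phrases 3–4 restate phrases 1–2: a period heard twice, not a double period (which would end weakly at phrase 2).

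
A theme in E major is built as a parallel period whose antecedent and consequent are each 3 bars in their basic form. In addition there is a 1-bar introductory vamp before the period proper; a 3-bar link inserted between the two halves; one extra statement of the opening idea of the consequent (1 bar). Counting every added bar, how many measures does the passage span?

Basic parallel period: 3 + 3 = 6 bars.
6 (basic form) + 1 (introduction) + 3 (link) + 1 (extra statement) = 11.

11 measures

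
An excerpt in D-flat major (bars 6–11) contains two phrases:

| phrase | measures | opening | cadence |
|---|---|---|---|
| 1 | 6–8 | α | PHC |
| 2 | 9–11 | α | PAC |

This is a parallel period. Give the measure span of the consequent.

The phrase ending with the weaker cadence (Phrygian half cadence) is the antecedent; the one ending more conclusively (perfect authentic cadence) is the consequent. The consequent is measures 9–11.

measures 9–11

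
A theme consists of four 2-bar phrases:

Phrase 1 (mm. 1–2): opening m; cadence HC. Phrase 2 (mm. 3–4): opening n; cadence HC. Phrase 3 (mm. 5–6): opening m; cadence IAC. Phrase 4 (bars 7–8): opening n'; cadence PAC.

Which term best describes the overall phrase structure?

Four phrases in two halves: the first half (bars 1-4) ends with a half cadence, the second (measures 5–8) with a perfect authentic cadence — a large antecedent–consequent pair, i.e. a double period.
Phrase 3 begins with the same material as phrase 1, making it parallel.

parallel double period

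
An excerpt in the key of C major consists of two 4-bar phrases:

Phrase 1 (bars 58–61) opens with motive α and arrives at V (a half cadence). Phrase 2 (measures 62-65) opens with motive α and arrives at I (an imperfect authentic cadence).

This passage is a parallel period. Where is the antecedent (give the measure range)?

The antecedent is the phrase ending with the weaker cadence (half cadence, phrase 1) and the consequent the one ending more conclusively (imperfect authentic cadence, phrase 2); the antecedent is mm. 58–61.

measures 58–61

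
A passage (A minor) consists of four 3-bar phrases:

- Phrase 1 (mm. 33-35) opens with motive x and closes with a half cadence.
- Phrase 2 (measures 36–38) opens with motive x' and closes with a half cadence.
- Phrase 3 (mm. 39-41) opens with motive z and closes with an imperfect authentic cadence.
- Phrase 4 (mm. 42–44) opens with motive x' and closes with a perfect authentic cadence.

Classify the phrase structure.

contrasting double period

Four phrases in two halves: the first half (measures 33–38) ends with a half cadence, the second (bars 39–44) with a perfect authentic cadence — a large antecedent–consequent pair, i.e. a double period.
Phrase 3 begins with different material from phrase 1, making it contrasting.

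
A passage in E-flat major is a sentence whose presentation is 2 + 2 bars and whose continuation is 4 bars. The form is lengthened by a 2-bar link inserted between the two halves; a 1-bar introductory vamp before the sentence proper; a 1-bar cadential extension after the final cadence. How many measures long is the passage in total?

Basic sentence: 2 + 2 + 4 = 8 bars.
8 (basic form) + 2 (link) + 1 (introduction) + 1 (cadential extension) = 12.

12 measures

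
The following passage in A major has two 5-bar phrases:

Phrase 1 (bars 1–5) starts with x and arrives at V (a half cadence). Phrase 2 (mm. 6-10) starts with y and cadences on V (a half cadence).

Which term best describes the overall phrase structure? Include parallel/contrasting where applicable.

The second phrase closes with a half cadence, which is not stronger than the first phrase's half cadence; without a weak→strong cadential pair there is no antecedent–consequent relationship, so this is a phrase group rather than a period.

phrase group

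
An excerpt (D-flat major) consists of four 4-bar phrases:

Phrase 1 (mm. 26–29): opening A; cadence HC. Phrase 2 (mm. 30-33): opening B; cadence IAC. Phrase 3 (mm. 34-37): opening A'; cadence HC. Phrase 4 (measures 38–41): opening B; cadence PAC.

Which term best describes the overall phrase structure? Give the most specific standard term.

parallel double period

Four phrases in two halves: the first half (mm. 26–33) ends with an imperfect authentic cadence, the second (measures 34-41) with a perfect authentic cadence — a large antecedent–consequent pair, i.e. a double period.
Phrase 3 begins with the same material as phrase 1, making it parallel.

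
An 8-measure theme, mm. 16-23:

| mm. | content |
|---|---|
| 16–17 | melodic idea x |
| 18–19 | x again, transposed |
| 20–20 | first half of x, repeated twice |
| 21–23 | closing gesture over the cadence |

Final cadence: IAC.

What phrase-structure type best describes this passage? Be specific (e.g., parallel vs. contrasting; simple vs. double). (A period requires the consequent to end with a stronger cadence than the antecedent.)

sentence

Basic idea (mm. 16–17) + its repetition (bars 18–19) form the presentation; fragmentation and cadence (mm. 20–23) form the continuation — the 8-bar whole is a sentence.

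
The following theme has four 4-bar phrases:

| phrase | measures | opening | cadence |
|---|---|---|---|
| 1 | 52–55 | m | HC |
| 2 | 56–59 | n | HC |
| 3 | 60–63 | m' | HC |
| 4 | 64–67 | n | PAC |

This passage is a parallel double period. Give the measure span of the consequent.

In a double period the four phrases pair into a large antecedent (phrases 1–2, ending half cadence) and a large consequent (phrases 3–4, ending perfect authentic cadence). The consequent spans mm. 60-67.

measures 60–67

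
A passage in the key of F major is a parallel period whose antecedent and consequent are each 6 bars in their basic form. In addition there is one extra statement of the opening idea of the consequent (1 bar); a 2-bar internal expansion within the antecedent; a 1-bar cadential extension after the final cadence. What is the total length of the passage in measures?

Basic parallel period: 6 + 6 = 12 bars.
12 (basic form) + 1 (extra statement) + 2 (internal expansion) + 1 (cadential extension) = 16.

16 measures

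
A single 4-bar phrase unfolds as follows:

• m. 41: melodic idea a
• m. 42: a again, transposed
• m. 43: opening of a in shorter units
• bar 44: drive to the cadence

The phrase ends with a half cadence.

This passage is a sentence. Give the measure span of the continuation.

measures 43–44

After the presentation (mm. 41–42), the continuation covers the fragmentation through the cadence: bars 43–44.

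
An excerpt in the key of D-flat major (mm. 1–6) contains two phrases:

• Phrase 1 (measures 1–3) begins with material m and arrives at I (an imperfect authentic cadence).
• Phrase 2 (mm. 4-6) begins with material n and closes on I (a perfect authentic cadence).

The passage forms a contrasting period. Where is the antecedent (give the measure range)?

measures 1–3

The antecedent is the phrase ending with the weaker cadence (imperfect authentic cadence, phrase 1) and the consequent the one ending more conclusively (perfect authentic cadence, phrase 2); the antecedent is bars 1–3.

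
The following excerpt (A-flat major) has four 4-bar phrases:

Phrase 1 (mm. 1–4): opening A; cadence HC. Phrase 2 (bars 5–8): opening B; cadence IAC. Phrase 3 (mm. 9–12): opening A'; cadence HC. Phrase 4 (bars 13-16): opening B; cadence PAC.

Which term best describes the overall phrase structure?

parallel double period

Four phrases in two halves: the first half (mm. 1–8) ends with an imperfect authentic cadence, the second (measures 9-16) with a perfect authentic cadence — a large antecedent–consequent pair, i.e. a double period.
Phrase 3 begins with the same material as phrase 1, making it parallel.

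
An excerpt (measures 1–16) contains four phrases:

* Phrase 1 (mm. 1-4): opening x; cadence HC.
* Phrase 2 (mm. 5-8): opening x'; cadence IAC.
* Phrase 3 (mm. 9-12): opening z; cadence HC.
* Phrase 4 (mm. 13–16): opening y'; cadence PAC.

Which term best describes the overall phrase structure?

contrasting double period

Four phrases in two halves: the first half (mm. 1-8) ends with an imperfect authentic cadence, the second (measures 9–16) with a perfect authentic cadence — a large antecedent–consequent pair, i.e. a double period.
Phrase 3 begins with different material from phrase 1, making it contrasting.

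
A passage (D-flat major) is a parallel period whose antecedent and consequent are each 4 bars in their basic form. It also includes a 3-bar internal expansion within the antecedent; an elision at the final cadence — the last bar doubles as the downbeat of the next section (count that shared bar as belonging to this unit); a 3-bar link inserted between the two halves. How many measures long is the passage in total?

Basic parallel period: 4 + 4 = 8 bars.
8 (basic form) + 3 (internal expansion) + 3 (link) = 14.
The elision shares a bar with the next section but does not change this unit's count.

14 measures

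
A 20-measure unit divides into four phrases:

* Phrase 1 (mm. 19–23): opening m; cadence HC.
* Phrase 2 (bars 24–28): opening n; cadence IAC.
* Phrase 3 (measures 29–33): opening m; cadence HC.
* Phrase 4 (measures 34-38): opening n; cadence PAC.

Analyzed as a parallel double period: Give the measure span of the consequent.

In a double period the four phrases pair into a large antecedent (phrases 1–2, ending imperfect authentic cadence) and a large consequent (phrases 3–4, ending perfect authentic cadence). The consequent spans measures 29-38.

measures 29–38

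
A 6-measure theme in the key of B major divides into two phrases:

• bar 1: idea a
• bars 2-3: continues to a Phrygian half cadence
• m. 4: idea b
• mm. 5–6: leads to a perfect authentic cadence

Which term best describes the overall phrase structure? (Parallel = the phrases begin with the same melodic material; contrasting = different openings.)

Phrase 1 ends with a Phrygian half cadence (weaker) and phrase 2 with a perfect authentic cadence (stronger): antecedent + consequent = a period.
The two phrases open with different material (a / b), so the period is contrasting.

contrasting period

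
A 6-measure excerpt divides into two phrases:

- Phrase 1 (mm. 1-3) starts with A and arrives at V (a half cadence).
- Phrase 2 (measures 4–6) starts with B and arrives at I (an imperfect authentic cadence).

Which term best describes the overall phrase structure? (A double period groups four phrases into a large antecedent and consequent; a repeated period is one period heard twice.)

contrasting period

Phrase 1 ends with a half cadence (weaker) and phrase 2 with an imperfect authentic cadence (stronger): antecedent + consequent = a period.
The two phrases open with different material (A / B), so the period is contrasting.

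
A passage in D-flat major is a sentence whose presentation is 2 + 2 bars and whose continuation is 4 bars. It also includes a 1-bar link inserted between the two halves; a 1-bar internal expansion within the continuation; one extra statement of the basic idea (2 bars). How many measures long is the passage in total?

12 measures

Basic sentence: 2 + 2 + 4 = 8 bars.
8 (basic form) + 1 (link) + 1 (internal expansion) + 2 (extra statement) = 12.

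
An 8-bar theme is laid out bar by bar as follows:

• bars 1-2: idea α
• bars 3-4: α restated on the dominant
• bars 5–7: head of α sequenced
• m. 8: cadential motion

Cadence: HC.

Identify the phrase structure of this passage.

Basic idea (bars 1–2) + its repetition (measures 3–4) form the presentation; fragmentation and cadence (measures 5–8) form the continuation — the 8-bar whole is a sentence.

sentence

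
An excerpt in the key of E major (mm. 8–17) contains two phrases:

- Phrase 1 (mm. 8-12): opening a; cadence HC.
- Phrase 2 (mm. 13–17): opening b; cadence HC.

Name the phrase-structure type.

The second phrase closes with a half cadence, which is not stronger than the first phrase's half cadence; without a weak→strong cadential pair there is no antecedent–consequent relationship, so this is a phrase group rather than a period.

phrase group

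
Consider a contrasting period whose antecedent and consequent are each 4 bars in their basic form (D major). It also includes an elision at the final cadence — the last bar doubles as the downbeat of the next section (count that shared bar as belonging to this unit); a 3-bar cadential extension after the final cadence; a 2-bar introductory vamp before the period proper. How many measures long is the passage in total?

Basic contrasting period: 4 + 4 = 8 bars.
8 (basic form) + 3 (cadential extension) + 2 (introduction) = 13.
The elision shares a bar with the next section but does not change this unit's count.

13 measures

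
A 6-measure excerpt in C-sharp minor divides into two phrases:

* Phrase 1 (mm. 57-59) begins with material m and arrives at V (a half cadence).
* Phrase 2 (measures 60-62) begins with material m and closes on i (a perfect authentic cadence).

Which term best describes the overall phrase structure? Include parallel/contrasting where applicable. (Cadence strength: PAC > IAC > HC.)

Phrase 1 ends with a half cadence (weaker) and phrase 2 with a perfect authentic cadence (stronger): antecedent + consequent = a period.
The two phrases open with the same material (m / m), so the period is parallel.

parallel period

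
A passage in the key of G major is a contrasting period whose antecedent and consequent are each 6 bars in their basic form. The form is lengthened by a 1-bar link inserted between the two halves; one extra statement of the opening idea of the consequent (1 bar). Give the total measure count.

Basic contrasting period: 6 + 6 = 12 bars.
12 (basic form) + 1 (link) + 1 (extra statement) = 14.

14 measures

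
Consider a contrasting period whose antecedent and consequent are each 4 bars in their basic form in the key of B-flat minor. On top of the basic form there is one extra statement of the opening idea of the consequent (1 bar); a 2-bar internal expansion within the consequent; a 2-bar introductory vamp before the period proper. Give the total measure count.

13 measures

Basic contrasting period: 4 + 4 = 8 bars.
8 (basic form) + 1 (extra statement) + 2 (internal expansion) + 2 (introduction) = 13.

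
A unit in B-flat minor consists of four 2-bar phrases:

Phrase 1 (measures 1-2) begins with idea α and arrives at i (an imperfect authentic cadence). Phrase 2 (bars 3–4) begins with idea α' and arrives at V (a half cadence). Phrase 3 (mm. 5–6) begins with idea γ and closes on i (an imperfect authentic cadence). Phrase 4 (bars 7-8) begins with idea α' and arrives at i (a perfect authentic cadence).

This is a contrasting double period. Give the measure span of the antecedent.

measures 1–4

In a double period the first pair of phrases (ending half cadence) is the large antecedent and the second pair (ending perfect authentic cadence) is the large consequent; the antecedent is measures 1–4.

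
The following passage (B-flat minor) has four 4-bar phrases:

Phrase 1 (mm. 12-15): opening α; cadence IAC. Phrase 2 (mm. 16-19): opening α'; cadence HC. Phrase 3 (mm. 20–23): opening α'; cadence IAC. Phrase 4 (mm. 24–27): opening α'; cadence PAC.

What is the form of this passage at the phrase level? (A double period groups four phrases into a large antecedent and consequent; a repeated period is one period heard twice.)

parallel double period

Four phrases in two halves: the first half (measures 12-19) ends with a half cadence, the second (measures 20-27) with a perfect authentic cadence — a large antecedent–consequent pair, i.e. a double period.
Phrase 3 begins with the same material as phrase 1, making it parallel.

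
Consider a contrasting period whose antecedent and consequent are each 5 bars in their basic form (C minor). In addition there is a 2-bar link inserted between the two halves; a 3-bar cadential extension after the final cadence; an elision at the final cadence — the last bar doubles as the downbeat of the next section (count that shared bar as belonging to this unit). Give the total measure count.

15 measures

Basic contrasting period: 5 + 5 = 10 bars.
10 (basic form) + 2 (link) + 3 (cadential extension) = 15.
The elision shares a bar with the next section but does not change this unit's count.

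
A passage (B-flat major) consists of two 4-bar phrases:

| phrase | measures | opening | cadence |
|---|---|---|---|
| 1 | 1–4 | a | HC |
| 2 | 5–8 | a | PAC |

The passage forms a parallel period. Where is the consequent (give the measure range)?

measures 5–8

The antecedent is the phrase ending with the weaker cadence (half cadence, phrase 1) and the consequent the one ending more conclusively (perfect authentic cadence, phrase 2); the consequent is bars 5-8.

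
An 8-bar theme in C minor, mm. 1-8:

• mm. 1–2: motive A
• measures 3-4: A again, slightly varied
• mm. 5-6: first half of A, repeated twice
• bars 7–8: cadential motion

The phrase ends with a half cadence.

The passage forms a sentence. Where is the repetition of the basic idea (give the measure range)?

measures 3–4

The presentation of a sentence is the basic idea (bars 1–2) plus its repetition (mm. 3–4); the repetition of the basic idea is therefore measures 3–4.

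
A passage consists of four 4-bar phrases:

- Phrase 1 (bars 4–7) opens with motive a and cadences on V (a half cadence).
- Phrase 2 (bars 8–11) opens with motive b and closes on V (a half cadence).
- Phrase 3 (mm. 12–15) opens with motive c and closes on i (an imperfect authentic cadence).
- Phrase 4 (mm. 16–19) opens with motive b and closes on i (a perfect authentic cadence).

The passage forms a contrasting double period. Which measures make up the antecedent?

measures 4–11

In a double period the first pair of phrases (ending half cadence) is the large antecedent and the second pair (ending perfect authentic cadence) is the large consequent; the antecedent is measures 4–11.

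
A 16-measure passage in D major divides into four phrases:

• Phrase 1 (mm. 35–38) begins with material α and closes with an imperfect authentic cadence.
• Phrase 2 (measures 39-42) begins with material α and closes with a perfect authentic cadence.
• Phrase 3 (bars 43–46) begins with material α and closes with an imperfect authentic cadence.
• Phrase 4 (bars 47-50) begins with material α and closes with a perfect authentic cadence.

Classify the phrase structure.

The cadence pattern IAC–PAC–IAC–PAC is weak–strong twice, and phrases 3–4 restate phrases 1–2: a period heard twice, not a double period (which would end weakly at phrase 2).

repeated period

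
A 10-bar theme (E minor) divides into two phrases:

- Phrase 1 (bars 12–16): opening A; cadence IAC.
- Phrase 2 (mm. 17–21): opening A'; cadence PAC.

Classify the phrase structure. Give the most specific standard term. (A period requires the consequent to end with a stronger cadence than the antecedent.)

Phrase 1 ends with an imperfect authentic cadence (weaker) and phrase 2 with a perfect authentic cadence (stronger): antecedent + consequent = a period.
The two phrases open with the same material (A / A'), so the period is parallel.

parallel period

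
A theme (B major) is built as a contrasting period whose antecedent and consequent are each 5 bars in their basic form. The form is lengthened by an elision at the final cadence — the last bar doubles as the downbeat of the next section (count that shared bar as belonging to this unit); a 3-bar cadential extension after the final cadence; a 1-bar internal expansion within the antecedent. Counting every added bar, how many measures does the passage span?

Basic contrasting period: 5 + 5 = 10 bars.
10 (basic form) + 3 (cadential extension) + 1 (internal expansion) = 14.
The elision shares a bar with the next section but does not change this unit's count.

14 measures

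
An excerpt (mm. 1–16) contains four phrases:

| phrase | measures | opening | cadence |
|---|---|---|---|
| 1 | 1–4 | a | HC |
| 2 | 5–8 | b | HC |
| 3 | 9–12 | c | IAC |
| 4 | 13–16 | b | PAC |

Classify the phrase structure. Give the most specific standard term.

Four phrases in two halves: the first half (mm. 1–8) ends with a half cadence, the second (bars 9–16) with a perfect authentic cadence — a large antecedent–consequent pair, i.e. a double period.
Phrase 3 begins with different material from phrase 1, making it contrasting.

contrasting double period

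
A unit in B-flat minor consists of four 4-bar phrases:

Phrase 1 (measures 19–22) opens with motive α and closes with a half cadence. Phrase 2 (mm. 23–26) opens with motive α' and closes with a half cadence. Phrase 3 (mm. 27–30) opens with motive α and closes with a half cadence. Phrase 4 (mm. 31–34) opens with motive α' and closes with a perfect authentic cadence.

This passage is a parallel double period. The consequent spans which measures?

In a double period the four phrases pair into a large antecedent (phrases 1–2, ending half cadence) and a large consequent (phrases 3–4, ending perfect authentic cadence). The consequent spans bars 27–34.

measures 27–34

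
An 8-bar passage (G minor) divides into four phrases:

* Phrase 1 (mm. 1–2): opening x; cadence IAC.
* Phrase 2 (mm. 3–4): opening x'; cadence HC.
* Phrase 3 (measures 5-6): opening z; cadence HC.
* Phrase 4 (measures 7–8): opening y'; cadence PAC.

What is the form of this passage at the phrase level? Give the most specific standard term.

Four phrases in two halves: the first half (mm. 1–4) ends with a half cadence, the second (mm. 5–8) with a perfect authentic cadence — a large antecedent–consequent pair, i.e. a double period.
Phrase 3 begins with different material from phrase 1, making it contrasting.

contrasting double period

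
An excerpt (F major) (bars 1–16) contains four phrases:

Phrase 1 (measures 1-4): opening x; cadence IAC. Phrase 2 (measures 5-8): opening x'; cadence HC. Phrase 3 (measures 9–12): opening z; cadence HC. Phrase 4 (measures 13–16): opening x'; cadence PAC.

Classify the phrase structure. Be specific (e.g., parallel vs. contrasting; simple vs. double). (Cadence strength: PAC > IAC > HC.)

Four phrases in two halves: the first half (mm. 1–8) ends with a half cadence, the second (mm. 9–16) with a perfect authentic cadence — a large antecedent–consequent pair, i.e. a double period.
Phrase 3 begins with different material from phrase 1, making it contrasting.

contrasting double period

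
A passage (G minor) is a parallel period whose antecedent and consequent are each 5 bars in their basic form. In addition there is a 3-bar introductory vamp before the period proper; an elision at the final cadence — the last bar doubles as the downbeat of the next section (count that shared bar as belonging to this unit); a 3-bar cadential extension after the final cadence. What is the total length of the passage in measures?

Basic parallel period: 5 + 5 = 10 bars.
10 (basic form) + 3 (introduction) + 3 (cadential extension) = 16.
The elision shares a bar with the next section but does not change this unit's count.

16 measures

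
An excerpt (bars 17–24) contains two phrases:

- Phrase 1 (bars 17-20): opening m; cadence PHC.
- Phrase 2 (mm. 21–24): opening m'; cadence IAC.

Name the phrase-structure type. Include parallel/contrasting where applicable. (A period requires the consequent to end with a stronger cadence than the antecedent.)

Phrase 1 ends with a Phrygian half cadence (weaker) and phrase 2 with an imperfect authentic cadence (stronger): antecedent + consequent = a period.
The two phrases open with the same material (m / m'), so the period is parallel.

parallel period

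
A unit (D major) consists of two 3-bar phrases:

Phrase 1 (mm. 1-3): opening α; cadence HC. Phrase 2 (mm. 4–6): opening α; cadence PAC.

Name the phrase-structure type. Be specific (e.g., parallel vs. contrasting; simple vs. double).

parallel period

Phrase 1 ends with a half cadence (weaker) and phrase 2 with a perfect authentic cadence (stronger): antecedent + consequent = a period.
The two phrases open with the same material (α / α), so the period is parallel.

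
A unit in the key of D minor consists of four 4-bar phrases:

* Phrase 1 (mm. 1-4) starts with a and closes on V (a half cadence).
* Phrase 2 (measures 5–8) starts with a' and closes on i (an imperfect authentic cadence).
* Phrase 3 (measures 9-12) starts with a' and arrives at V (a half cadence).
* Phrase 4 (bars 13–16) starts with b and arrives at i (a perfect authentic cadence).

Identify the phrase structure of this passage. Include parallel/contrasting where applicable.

parallel double period

Four phrases in two halves: the first half (mm. 1-8) ends with an imperfect authentic cadence, the second (mm. 9–16) with a perfect authentic cadence — a large antecedent–consequent pair, i.e. a double period.
Phrase 3 begins with the same material as phrase 1, making it parallel.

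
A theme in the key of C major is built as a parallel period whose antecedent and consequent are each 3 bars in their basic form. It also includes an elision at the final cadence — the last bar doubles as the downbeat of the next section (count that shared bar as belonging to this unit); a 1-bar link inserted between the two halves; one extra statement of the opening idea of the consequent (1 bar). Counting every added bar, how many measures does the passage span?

8 measures

Basic parallel period: 3 + 3 = 6 bars.
6 (basic form) + 1 (link) + 1 (extra statement) = 8.
The elision shares a bar with the next section but does not change this unit's count.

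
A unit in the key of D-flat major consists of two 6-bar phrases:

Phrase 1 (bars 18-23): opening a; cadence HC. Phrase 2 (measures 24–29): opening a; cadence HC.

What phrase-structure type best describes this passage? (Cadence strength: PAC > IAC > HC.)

Both phrases have the same opening (a) and the same cadence (half cadence): the second is a restatement, not a consequent, so this is a repeated phrase rather than a period.

repeated phrase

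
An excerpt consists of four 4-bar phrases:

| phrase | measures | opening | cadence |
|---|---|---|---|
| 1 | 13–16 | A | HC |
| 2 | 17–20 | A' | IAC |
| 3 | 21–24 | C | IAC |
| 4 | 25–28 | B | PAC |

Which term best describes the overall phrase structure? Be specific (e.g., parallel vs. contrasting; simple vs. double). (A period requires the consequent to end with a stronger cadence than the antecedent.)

contrasting double period

Four phrases in two halves: the first half (bars 13–20) ends with an imperfect authentic cadence, the second (bars 21–28) with a perfect authentic cadence — a large antecedent–consequent pair, i.e. a double period.
Phrase 3 begins with different material from phrase 1, making it contrasting.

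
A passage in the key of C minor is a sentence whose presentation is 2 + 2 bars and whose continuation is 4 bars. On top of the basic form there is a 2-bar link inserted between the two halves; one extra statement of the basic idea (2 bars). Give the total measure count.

12 measures

Basic sentence: 2 + 2 + 4 = 8 bars.
8 (basic form) + 2 (link) + 2 (extra statement) = 12.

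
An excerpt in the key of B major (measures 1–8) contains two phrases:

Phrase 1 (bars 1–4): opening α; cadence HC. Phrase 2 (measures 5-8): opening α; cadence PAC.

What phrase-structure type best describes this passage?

parallel period

Phrase 1 ends with a half cadence (weaker) and phrase 2 with a perfect authentic cadence (stronger): antecedent + consequent = a period.
The two phrases open with the same material (α / α), so the period is parallel.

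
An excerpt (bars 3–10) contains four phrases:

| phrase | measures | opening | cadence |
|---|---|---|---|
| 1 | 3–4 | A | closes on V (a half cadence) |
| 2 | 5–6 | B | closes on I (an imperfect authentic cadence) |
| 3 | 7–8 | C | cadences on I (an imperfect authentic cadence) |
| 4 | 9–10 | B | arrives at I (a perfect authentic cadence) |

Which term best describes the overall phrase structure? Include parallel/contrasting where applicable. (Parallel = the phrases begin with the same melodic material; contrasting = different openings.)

contrasting double period

Four phrases in two halves: the first half (measures 3–6) ends with an imperfect authentic cadence, the second (measures 7–10) with a perfect authentic cadence — a large antecedent–consequent pair, i.e. a double period.
Phrase 3 begins with different material from phrase 1, making it contrasting.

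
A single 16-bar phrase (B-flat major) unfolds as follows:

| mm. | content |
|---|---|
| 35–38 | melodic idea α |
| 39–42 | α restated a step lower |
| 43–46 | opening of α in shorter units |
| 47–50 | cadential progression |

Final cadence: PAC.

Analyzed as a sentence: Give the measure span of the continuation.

measures 43–50

After the presentation (bars 35–42), the continuation covers the fragmentation through the cadence: mm. 43–50.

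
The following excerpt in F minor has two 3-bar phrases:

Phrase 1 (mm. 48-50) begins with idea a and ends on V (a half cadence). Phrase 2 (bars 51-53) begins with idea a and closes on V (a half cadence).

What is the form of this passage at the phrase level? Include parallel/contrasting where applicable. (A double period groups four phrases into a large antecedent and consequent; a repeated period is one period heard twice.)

Both phrases have the same opening (a) and the same cadence (half cadence): the second is a restatement, not a consequent, so this is a repeated phrase rather than a period.

repeated phrase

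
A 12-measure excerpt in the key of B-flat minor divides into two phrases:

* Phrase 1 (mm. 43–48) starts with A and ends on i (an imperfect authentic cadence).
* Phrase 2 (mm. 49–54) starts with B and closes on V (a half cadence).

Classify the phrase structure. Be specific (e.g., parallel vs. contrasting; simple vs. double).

phrase group

The second phrase closes with a half cadence, which is not stronger than the first phrase's imperfect authentic cadence; without a weak→strong cadential pair there is no antecedent–consequent relationship, so this is a phrase group rather than a period.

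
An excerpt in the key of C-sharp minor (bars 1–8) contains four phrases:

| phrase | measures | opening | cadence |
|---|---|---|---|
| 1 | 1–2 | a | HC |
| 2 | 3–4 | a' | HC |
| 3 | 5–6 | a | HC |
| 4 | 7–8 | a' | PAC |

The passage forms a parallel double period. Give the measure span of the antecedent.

In a double period the four phrases pair into a large antecedent (phrases 1–2, ending half cadence) and a large consequent (phrases 3–4, ending perfect authentic cadence). The antecedent spans mm. 1-4.

measures 1–4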